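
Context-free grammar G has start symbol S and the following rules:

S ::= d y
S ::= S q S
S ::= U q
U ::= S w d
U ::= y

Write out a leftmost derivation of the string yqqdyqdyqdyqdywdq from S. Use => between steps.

S => SqS => UqqS => yqqS => yqqUq => yqqSwdq => yqqSqSwdq => yqqSqSqSwdq => yqqSqSqSqSwdq => yqqdyqSqSqSwdq => yqqdyqdyqSqSwdq => yqqdyqdyqdyqSwdq => yqqdyqdyqdyqdywdq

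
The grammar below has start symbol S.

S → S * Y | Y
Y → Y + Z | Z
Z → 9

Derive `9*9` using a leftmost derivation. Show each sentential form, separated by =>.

S => S*Y => Y*Y => Z*Y => 9*Y => 9*Z => 9*9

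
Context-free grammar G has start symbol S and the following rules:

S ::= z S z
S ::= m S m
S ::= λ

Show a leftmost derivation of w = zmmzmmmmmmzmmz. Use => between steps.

S => zSz => zmSmz => zmmSmmz => zmmzSzmmz => zmmzmSmzmmz => zmmzmmSmmzmmz => zmmzmmmSmmmzmmz => zmmzmmmmmmzmmz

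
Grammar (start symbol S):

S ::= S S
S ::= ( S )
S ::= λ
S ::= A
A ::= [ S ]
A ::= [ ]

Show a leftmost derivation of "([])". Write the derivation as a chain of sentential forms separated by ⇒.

S ⇒ SS   [S ::= S S]
SS ⇒ SSS   [S ::= S S]
SSS ⇒ SSSS   [S ::= S S]
SSSS ⇒ SSSSS   [S ::= S S]
SSSSS ⇒ SSSSSS   [S ::= S S]
SSSSSS ⇒ (S)SSSSS   [S ::= ( S )]
(S)SSSSS ⇒ (A)SSSSS   [S ::= A]
(A)SSSSS ⇒ ([S])SSSSS   [A ::= [ S ]]
([S])SSSSS ⇒ ([])SSSSS   [S ::= λ]
([])SSSSS ⇒ ([])SSSS   [S ::= λ]
([])SSSS ⇒ ([])SSS   [S ::= λ]
([])SSS ⇒ ([])SS   [S ::= λ]
([])SS ⇒ ([])S   [S ::= λ]
([])S ⇒ ([])   [S ::= λ]

S ⇒ SS ⇒ SSS ⇒ SSSS ⇒ SSSSS ⇒ SSSSSS ⇒ (S)SSSSS ⇒ (A)SSSSS ⇒ ([S])SSSSS ⇒ ([])SSSSS ⇒ ([])SSSS ⇒ ([])SSS ⇒ ([])SS ⇒ ([])S ⇒ ([])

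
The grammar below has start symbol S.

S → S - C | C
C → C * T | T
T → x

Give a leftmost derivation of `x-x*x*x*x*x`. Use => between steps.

S => S-C => C-C => T-C => x-C => x-C*T => x-C*T*T => x-C*T*T*T => x-C*T*T*T*T => x-T*T*T*T*T => x-x*T*T*T*T => x-x*x*T*T*T => x-x*x*x*T*T => x-x*x*x*x*T => x-x*x*x*x*x

S => S-C   [S → S - C]
S-C => C-C   [S → C]
C-C => T-C   [C → T]
T-C => x-C   [T → x]
x-C => x-C*T   [C → C * T]
x-C*T => x-C*T*T   [C → C * T]
x-C*T*T => x-C*T*T*T   [C → C * T]
x-C*T*T*T => x-C*T*T*T*T   [C → C * T]
x-C*T*T*T*T => x-T*T*T*T*T   [C → T]
x-T*T*T*T*T => x-x*T*T*T*T   [T → x]
x-x*T*T*T*T => x-x*x*T*T*T   [T → x]
x-x*x*T*T*T => x-x*x*x*T*T   [T → x]
x-x*x*x*T*T => x-x*x*x*x*T   [T → x]
x-x*x*x*x*T => x-x*x*x*x*x   [T → x]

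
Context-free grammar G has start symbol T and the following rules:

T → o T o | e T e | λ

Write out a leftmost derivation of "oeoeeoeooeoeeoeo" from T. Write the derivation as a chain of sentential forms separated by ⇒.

T ⇒ oTo   [T → o T o]
oTo ⇒ oeTeo   [T → e T e]
oeTeo ⇒ oeoToeo   [T → o T o]
oeoToeo ⇒ oeoeTeoeo   [T → e T e]
oeoeTeoeo ⇒ oeoeeTeeoeo   [T → e T e]
oeoeeTeeoeo ⇒ oeoeeoToeeoeo   [T → o T o]
oeoeeoToeeoeo ⇒ oeoeeoeTeoeeoeo   [T → e T e]
oeoeeoeTeoeeoeo ⇒ oeoeeoeoToeoeeoeo   [T → o T o]
oeoeeoeoToeoeeoeo ⇒ oeoeeoeooeoeeoeo   [T → λ]

T⇒oTo⇒oeTeo⇒oeoToeo⇒oeoeTeoeo⇒oeoeeTeeoeo⇒oeoeeoToeeoeo⇒oeoeeoeTeoeeoeo⇒oeoeeoeoToeoeeoeo⇒oeoeeoeooeoeeoeo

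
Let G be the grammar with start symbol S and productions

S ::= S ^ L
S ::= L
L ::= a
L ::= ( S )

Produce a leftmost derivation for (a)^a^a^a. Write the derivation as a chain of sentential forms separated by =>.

S => S^L => S^L^L => S^L^L^L => L^L^L^L => (S)^L^L^L => (L)^L^L^L => (a)^L^L^L => (a)^a^L^L => (a)^a^a^L => (a)^a^a^a

S => S^L   [S ::= S ^ L]
S^L => S^L^L   [S ::= S ^ L]
S^L^L => S^L^L^L   [S ::= S ^ L]
S^L^L^L => L^L^L^L   [S ::= L]
L^L^L^L => (S)^L^L^L   [L ::= ( S )]
(S)^L^L^L => (L)^L^L^L   [S ::= L]
(L)^L^L^L => (a)^L^L^L   [L ::= a]
(a)^L^L^L => (a)^a^L^L   [L ::= a]
(a)^a^L^L => (a)^a^a^L   [L ::= a]
(a)^a^a^L => (a)^a^a^a   [L ::= a]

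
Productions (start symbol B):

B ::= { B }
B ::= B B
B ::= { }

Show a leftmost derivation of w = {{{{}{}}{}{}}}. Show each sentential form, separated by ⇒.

B ⇒ {B}   [B ::= { B }]
{B} ⇒ {{B}}   [B ::= { B }]
{{B}} ⇒ {{BB}}   [B ::= B B]
{{BB}} ⇒ {{BBB}}   [B ::= B B]
{{BBB}} ⇒ {{{B}BB}}   [B ::= { B }]
{{{B}BB}} ⇒ {{{BB}BB}}   [B ::= B B]
{{{BB}BB}} ⇒ {{{{}B}BB}}   [B ::= { }]
{{{{}B}BB}} ⇒ {{{{}{}}BB}}   [B ::= { }]
{{{{}{}}BB}} ⇒ {{{{}{}}{}B}}   [B ::= { }]
{{{{}{}}{}B}} ⇒ {{{{}{}}{}{}}}   [B ::= { }]

B ⇒ {B} ⇒ {{B}} ⇒ {{BB}} ⇒ {{BBB}} ⇒ {{{B}BB}} ⇒ {{{BB}BB}} ⇒ {{{{}B}BB}} ⇒ {{{{}{}}BB}} ⇒ {{{{}{}}{}B}} ⇒ {{{{}{}}{}{}}}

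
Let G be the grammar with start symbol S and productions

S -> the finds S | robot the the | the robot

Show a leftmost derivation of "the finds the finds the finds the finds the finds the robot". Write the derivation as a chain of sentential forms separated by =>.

S => the finds S   [S -> the finds S]
the finds S => the finds the finds S   [S -> the finds S]
the finds the finds S => the finds the finds the finds S   [S -> the finds S]
the finds the finds the finds S => the finds the finds the finds the finds S   [S -> the finds S]
the finds the finds the finds the finds S => the finds the finds the finds the finds the finds S   [S -> the finds S]
the finds the finds the finds the finds the finds S => the finds the finds the finds the finds the finds the robot   [S -> the robot]

S => the finds S => the finds the finds S => the finds the finds the finds S => the finds the finds the finds the finds S => the finds the finds the finds the finds the finds S => the finds the finds the finds the finds the finds the robot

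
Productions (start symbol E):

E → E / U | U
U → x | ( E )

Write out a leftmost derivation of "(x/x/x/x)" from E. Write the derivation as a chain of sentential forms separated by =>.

E => U => (E) => (E/U) => (E/U/U) => (E/U/U/U) => (U/U/U/U) => (x/U/U/U) => (x/x/U/U) => (x/x/x/U) => (x/x/x/x)

E => U   [E → U]
U => (E)   [U → ( E )]
(E) => (E/U)   [E → E / U]
(E/U) => (E/U/U)   [E → E / U]
(E/U/U) => (E/U/U/U)   [E → E / U]
(E/U/U/U) => (U/U/U/U)   [E → U]
(U/U/U/U) => (x/U/U/U)   [U → x]
(x/U/U/U) => (x/x/U/U)   [U → x]
(x/x/U/U) => (x/x/x/U)   [U → x]
(x/x/x/U) => (x/x/x/x)   [U → x]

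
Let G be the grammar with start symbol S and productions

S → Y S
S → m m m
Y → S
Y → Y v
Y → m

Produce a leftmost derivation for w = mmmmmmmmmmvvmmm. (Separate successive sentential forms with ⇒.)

S ⇒ YS ⇒ SS ⇒ YSS ⇒ SSS ⇒ mmmSS ⇒ mmmmmmS ⇒ mmmmmmYS ⇒ mmmmmmYvS ⇒ mmmmmmYvvS ⇒ mmmmmmSvvS ⇒ mmmmmmYSvvS ⇒ mmmmmmmSvvS ⇒ mmmmmmmmmmvvS ⇒ mmmmmmmmmmvvmmm

S ⇒ YS   [S → Y S]
YS ⇒ SS   [Y → S]
SS ⇒ YSS   [S → Y S]
YSS ⇒ SSS   [Y → S]
SSS ⇒ mmmSS   [S → m m m]
mmmSS ⇒ mmmmmmS   [S → m m m]
mmmmmmS ⇒ mmmmmmYS   [S → Y S]
mmmmmmYS ⇒ mmmmmmYvS   [Y → Y v]
mmmmmmYvS ⇒ mmmmmmYvvS   [Y → Y v]
mmmmmmYvvS ⇒ mmmmmmSvvS   [Y → S]
mmmmmmSvvS ⇒ mmmmmmYSvvS   [S → Y S]
mmmmmmYSvvS ⇒ mmmmmmmSvvS   [Y → m]
mmmmmmmSvvS ⇒ mmmmmmmmmmvvS   [S → m m m]
mmmmmmmmmmvvS ⇒ mmmmmmmmmmvvmmm   [S → m m m]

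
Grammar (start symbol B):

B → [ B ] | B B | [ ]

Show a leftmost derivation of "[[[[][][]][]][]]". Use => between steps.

B=>[B]=>[BB]=>[[B]B]=>[[BB]B]=>[[[B]B]B]=>[[[BB]B]B]=>[[[[]B]B]B]=>[[[[]BB]B]B]=>[[[[][]B]B]B]=>[[[[][][]]B]B]=>[[[[][][]][]]B]=>[[[[][][]][]][]]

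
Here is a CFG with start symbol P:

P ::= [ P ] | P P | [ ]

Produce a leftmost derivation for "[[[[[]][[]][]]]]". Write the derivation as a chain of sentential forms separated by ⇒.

P ⇒ [P]   [P ::= [ P ]]
[P] ⇒ [[P]]   [P ::= [ P ]]
[[P]] ⇒ [[[P]]]   [P ::= [ P ]]
[[[P]]] ⇒ [[[PP]]]   [P ::= P P]
[[[PP]]] ⇒ [[[PPP]]]   [P ::= P P]
[[[PPP]]] ⇒ [[[[P]PP]]]   [P ::= [ P ]]
[[[[P]PP]]] ⇒ [[[[[]]PP]]]   [P ::= [ ]]
[[[[[]]PP]]] ⇒ [[[[[]][P]P]]]   [P ::= [ P ]]
[[[[[]][P]P]]] ⇒ [[[[[]][[]]P]]]   [P ::= [ ]]
[[[[[]][[]]P]]] ⇒ [[[[[]][[]][]]]]   [P ::= [ ]]

P ⇒ [P] ⇒ [[P]] ⇒ [[[P]]] ⇒ [[[PP]]] ⇒ [[[PPP]]] ⇒ [[[[P]PP]]] ⇒ [[[[[]]PP]]] ⇒ [[[[[]][P]P]]] ⇒ [[[[[]][[]]P]]] ⇒ [[[[[]][[]][]]]]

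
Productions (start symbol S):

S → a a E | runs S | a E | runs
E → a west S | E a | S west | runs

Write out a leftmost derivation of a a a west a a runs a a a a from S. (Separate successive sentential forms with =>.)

S => a a E => a a E a => a a E a a => a a a west S a a => a a a west a a E a a => a a a west a a E a a a => a a a west a a E a a a a => a a a west a a runs a a a a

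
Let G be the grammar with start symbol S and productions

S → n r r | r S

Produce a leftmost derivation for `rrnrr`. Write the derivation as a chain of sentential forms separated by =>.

S=>rS=>rrS=>rrnrr

S => rS   [S → r S]
rS => rrS   [S → r S]
rrS => rrnrr   [S → n r r]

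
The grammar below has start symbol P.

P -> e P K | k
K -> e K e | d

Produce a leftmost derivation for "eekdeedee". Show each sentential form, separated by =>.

P => ePK => eePKK => eekKK => eekdK => eekdeKe => eekdeeKee => eekdeedee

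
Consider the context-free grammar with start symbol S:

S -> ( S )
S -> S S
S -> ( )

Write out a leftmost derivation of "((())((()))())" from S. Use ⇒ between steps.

S ⇒ (S) ⇒ (SS) ⇒ ((S)S) ⇒ ((())S) ⇒ ((())SS) ⇒ ((())(S)S) ⇒ ((())((S))S) ⇒ ((())((()))S) ⇒ ((())((()))())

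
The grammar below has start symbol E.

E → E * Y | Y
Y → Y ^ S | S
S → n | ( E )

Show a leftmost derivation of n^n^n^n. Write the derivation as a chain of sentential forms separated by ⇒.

E ⇒ Y   [E → Y]
Y ⇒ Y^S   [Y → Y ^ S]
Y^S ⇒ Y^S^S   [Y → Y ^ S]
Y^S^S ⇒ Y^S^S^S   [Y → Y ^ S]
Y^S^S^S ⇒ S^S^S^S   [Y → S]
S^S^S^S ⇒ n^S^S^S   [S → n]
n^S^S^S ⇒ n^n^S^S   [S → n]
n^n^S^S ⇒ n^n^n^S   [S → n]
n^n^n^S ⇒ n^n^n^n   [S → n]

E ⇒ Y ⇒ Y^S ⇒ Y^S^S ⇒ Y^S^S^S ⇒ S^S^S^S ⇒ n^S^S^S ⇒ n^n^S^S ⇒ n^n^n^S ⇒ n^n^n^n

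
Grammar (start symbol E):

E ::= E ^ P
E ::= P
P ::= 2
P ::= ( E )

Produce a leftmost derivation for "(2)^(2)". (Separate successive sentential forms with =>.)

E => E^P => P^P => (E)^P => (P)^P => (2)^P => (2)^(E) => (2)^(P) => (2)^(2)

E => E^P   [E ::= E ^ P]
E^P => P^P   [E ::= P]
P^P => (E)^P   [P ::= ( E )]
(E)^P => (P)^P   [E ::= P]
(P)^P => (2)^P   [P ::= 2]
(2)^P => (2)^(E)   [P ::= ( E )]
(2)^(E) => (2)^(P)   [E ::= P]
(2)^(P) => (2)^(2)   [P ::= 2]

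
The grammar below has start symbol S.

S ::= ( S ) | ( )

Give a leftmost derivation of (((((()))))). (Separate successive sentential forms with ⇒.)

S ⇒ (S)   [S ::= ( S )]
(S) ⇒ ((S))   [S ::= ( S )]
((S)) ⇒ (((S)))   [S ::= ( S )]
(((S))) ⇒ ((((S))))   [S ::= ( S )]
((((S)))) ⇒ (((((S)))))   [S ::= ( S )]
(((((S))))) ⇒ (((((())))))   [S ::= ( )]

S ⇒ (S) ⇒ ((S)) ⇒ (((S))) ⇒ ((((S)))) ⇒ (((((S))))) ⇒ (((((())))))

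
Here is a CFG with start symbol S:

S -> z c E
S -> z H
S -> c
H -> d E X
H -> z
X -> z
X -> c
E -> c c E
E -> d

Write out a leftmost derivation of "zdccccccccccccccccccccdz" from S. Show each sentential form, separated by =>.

S => zH => zdEX => zdccEX => zdccccEX => zdccccccEX => zdccccccccEX => zdccccccccccEX => zdccccccccccccEX => zdccccccccccccccEX => zdccccccccccccccccEX => zdccccccccccccccccccEX => zdccccccccccccccccccccEX => zdccccccccccccccccccccdX => zdccccccccccccccccccccdz

S => zH   [S -> z H]
zH => zdEX   [H -> d E X]
zdEX => zdccEX   [E -> c c E]
zdccEX => zdccccEX   [E -> c c E]
zdccccEX => zdccccccEX   [E -> c c E]
zdccccccEX => zdccccccccEX   [E -> c c E]
zdccccccccEX => zdccccccccccEX   [E -> c c E]
zdccccccccccEX => zdccccccccccccEX   [E -> c c E]
zdccccccccccccEX => zdccccccccccccccEX   [E -> c c E]
zdccccccccccccccEX => zdccccccccccccccccEX   [E -> c c E]
zdccccccccccccccccEX => zdccccccccccccccccccEX   [E -> c c E]
zdccccccccccccccccccEX => zdccccccccccccccccccccEX   [E -> c c E]
zdccccccccccccccccccccEX => zdccccccccccccccccccccdX   [E -> d]
zdccccccccccccccccccccdX => zdccccccccccccccccccccdz   [X -> z]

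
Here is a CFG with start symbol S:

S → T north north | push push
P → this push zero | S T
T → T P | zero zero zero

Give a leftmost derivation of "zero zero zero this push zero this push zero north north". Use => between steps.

S => T north north => T P north north => T P P north north => zero zero zero P P north north => zero zero zero this push zero P north north => zero zero zero this push zero this push zero north north

S => T north north   [S → T north north]
T north north => T P north north   [T → T P]
T P north north => T P P north north   [T → T P]
T P P north north => zero zero zero P P north north   [T → zero zero zero]
zero zero zero P P north north => zero zero zero this push zero P north north   [P → this push zero]
zero zero zero this push zero P north north => zero zero zero this push zero this push zero north north   [P → this push zero]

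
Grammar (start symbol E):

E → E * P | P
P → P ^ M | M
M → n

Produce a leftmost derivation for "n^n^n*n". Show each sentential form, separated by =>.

E => E*P   [E → E * P]
E*P => P*P   [E → P]
P*P => P^M*P   [P → P ^ M]
P^M*P => P^M^M*P   [P → P ^ M]
P^M^M*P => M^M^M*P   [P → M]
M^M^M*P => n^M^M*P   [M → n]
n^M^M*P => n^n^M*P   [M → n]
n^n^M*P => n^n^n*P   [M → n]
n^n^n*P => n^n^n*M   [P → M]
n^n^n*M => n^n^n*n   [M → n]

E => E*P => P*P => P^M*P => P^M^M*P => M^M^M*P => n^M^M*P => n^n^M*P => n^n^n*P => n^n^n*M => n^n^n*n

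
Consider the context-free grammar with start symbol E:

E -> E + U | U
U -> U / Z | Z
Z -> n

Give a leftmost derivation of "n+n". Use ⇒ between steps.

E ⇒ E+U   [E -> E + U]
E+U ⇒ U+U   [E -> U]
U+U ⇒ Z+U   [U -> Z]
Z+U ⇒ n+U   [Z -> n]
n+U ⇒ n+Z   [U -> Z]
n+Z ⇒ n+n   [Z -> n]

E ⇒ E+U ⇒ U+U ⇒ Z+U ⇒ n+U ⇒ n+Z ⇒ n+n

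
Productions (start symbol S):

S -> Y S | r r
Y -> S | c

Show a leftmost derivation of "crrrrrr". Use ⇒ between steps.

S ⇒ YS ⇒ SS ⇒ YSS ⇒ SSS ⇒ YSSS ⇒ cSSS ⇒ crrSS ⇒ crrrrS ⇒ crrrrrr

S ⇒ YS   [S -> Y S]
YS ⇒ SS   [Y -> S]
SS ⇒ YSS   [S -> Y S]
YSS ⇒ SSS   [Y -> S]
SSS ⇒ YSSS   [S -> Y S]
YSSS ⇒ cSSS   [Y -> c]
cSSS ⇒ crrSS   [S -> r r]
crrSS ⇒ crrrrS   [S -> r r]
crrrrS ⇒ crrrrrr   [S -> r r]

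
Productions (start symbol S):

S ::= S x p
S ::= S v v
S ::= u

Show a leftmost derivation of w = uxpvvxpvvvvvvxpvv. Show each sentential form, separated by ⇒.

S ⇒ Svv ⇒ Sxpvv ⇒ Svvxpvv ⇒ Svvvvxpvv ⇒ Svvvvvvxpvv ⇒ Sxpvvvvvvxpvv ⇒ Svvxpvvvvvvxpvv ⇒ Sxpvvxpvvvvvvxpvv ⇒ uxpvvxpvvvvvvxpvv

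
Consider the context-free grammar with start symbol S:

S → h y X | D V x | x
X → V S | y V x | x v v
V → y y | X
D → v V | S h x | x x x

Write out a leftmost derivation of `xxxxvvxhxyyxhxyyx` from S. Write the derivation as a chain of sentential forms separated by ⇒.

S ⇒ DVx   [S → D V x]
DVx ⇒ ShxVx   [D → S h x]
ShxVx ⇒ DVxhxVx   [S → D V x]
DVxhxVx ⇒ ShxVxhxVx   [D → S h x]
ShxVxhxVx ⇒ DVxhxVxhxVx   [S → D V x]
DVxhxVxhxVx ⇒ xxxVxhxVxhxVx   [D → x x x]
xxxVxhxVxhxVx ⇒ xxxXxhxVxhxVx   [V → X]
xxxXxhxVxhxVx ⇒ xxxxvvxhxVxhxVx   [X → x v v]
xxxxvvxhxVxhxVx ⇒ xxxxvvxhxyyxhxVx   [V → y y]
xxxxvvxhxyyxhxVx ⇒ xxxxvvxhxyyxhxyyx   [V → y y]

S ⇒ DVx ⇒ ShxVx ⇒ DVxhxVx ⇒ ShxVxhxVx ⇒ DVxhxVxhxVx ⇒ xxxVxhxVxhxVx ⇒ xxxXxhxVxhxVx ⇒ xxxxvvxhxVxhxVx ⇒ xxxxvvxhxyyxhxVx ⇒ xxxxvvxhxyyxhxyyx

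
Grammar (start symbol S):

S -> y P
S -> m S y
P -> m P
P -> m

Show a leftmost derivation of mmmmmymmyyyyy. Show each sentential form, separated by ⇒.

S ⇒ mSy   [S -> m S y]
mSy ⇒ mmSyy   [S -> m S y]
mmSyy ⇒ mmmSyyy   [S -> m S y]
mmmSyyy ⇒ mmmmSyyyy   [S -> m S y]
mmmmSyyyy ⇒ mmmmmSyyyyy   [S -> m S y]
mmmmmSyyyyy ⇒ mmmmmyPyyyyy   [S -> y P]
mmmmmyPyyyyy ⇒ mmmmmymPyyyyy   [P -> m P]
mmmmmymPyyyyy ⇒ mmmmmymmyyyyy   [P -> m]

S ⇒ mSy ⇒ mmSyy ⇒ mmmSyyy ⇒ mmmmSyyyy ⇒ mmmmmSyyyyy ⇒ mmmmmyPyyyyy ⇒ mmmmmymPyyyyy ⇒ mmmmmymmyyyyy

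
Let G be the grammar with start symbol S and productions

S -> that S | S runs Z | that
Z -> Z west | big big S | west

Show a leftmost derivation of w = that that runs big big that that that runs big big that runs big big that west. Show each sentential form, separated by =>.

S => S runs Z => that S runs Z => that that runs Z => that that runs big big S => that that runs big big that S => that that runs big big that that S => that that runs big big that that S runs Z => that that runs big big that that that runs Z => that that runs big big that that that runs Z west => that that runs big big that that that runs big big S west => that that runs big big that that that runs big big S runs Z west => that that runs big big that that that runs big big that runs Z west => that that runs big big that that that runs big big that runs big big S west => that that runs big big that that that runs big big that runs big big that west

S => S runs Z   [S -> S runs Z]
S runs Z => that S runs Z   [S -> that S]
that S runs Z => that that runs Z   [S -> that]
that that runs Z => that that runs big big S   [Z -> big big S]
that that runs big big S => that that runs big big that S   [S -> that S]
that that runs big big that S => that that runs big big that that S   [S -> that S]
that that runs big big that that S => that that runs big big that that S runs Z   [S -> S runs Z]
that that runs big big that that S runs Z => that that runs big big that that that runs Z   [S -> that]
that that runs big big that that that runs Z => that that runs big big that that that runs Z west   [Z -> Z west]
that that runs big big that that that runs Z west => that that runs big big that that that runs big big S west   [Z -> big big S]
that that runs big big that that that runs big big S west => that that runs big big that that that runs big big S runs Z west   [S -> S runs Z]
that that runs big big that that that runs big big S runs Z west => that that runs big big that that that runs big big that runs Z west   [S -> that]
that that runs big big that that that runs big big that runs Z west => that that runs big big that that that runs big big that runs big big S west   [Z -> big big S]
that that runs big big that that that runs big big that runs big big S west => that that runs big big that that that runs big big that runs big big that west   [S -> that]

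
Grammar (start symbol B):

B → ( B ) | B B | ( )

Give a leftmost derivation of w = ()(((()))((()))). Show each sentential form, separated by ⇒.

B ⇒ BB ⇒ ()B ⇒ ()(B) ⇒ ()(BB) ⇒ ()((B)B) ⇒ ()(((B))B) ⇒ ()(((()))B) ⇒ ()(((()))(B)) ⇒ ()(((()))((B))) ⇒ ()(((()))((())))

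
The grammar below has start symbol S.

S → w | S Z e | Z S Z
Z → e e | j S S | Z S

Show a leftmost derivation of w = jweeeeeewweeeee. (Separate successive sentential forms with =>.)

S => SZe   [S → S Z e]
SZe => ZSZZe   [S → Z S Z]
ZSZZe => jSSSZZe   [Z → j S S]
jSSSZZe => jSZeSSZZe   [S → S Z e]
jSZeSSZZe => jSZeZeSSZZe   [S → S Z e]
jSZeZeSSZZe => jwZeZeSSZZe   [S → w]
jwZeZeSSZZe => jweeeZeSSZZe   [Z → e e]
jweeeZeSSZZe => jweeeeeeSSZZe   [Z → e e]
jweeeeeeSSZZe => jweeeeeewSZZe   [S → w]
jweeeeeewSZZe => jweeeeeewwZZe   [S → w]
jweeeeeewwZZe => jweeeeeewweeZe   [Z → e e]
jweeeeeewweeZe => jweeeeeewweeeee   [Z → e e]

S => SZe => ZSZZe => jSSSZZe => jSZeSSZZe => jSZeZeSSZZe => jwZeZeSSZZe => jweeeZeSSZZe => jweeeeeeSSZZe => jweeeeeewSZZe => jweeeeeewwZZe => jweeeeeewweeZe => jweeeeeewweeeee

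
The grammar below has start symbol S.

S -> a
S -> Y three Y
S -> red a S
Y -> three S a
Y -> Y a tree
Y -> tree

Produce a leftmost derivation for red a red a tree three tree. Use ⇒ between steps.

S ⇒ red a S ⇒ red a red a S ⇒ red a red a Y three Y ⇒ red a red a tree three Y ⇒ red a red a tree three tree

S ⇒ red a S   [S -> red a S]
red a S ⇒ red a red a S   [S -> red a S]
red a red a S ⇒ red a red a Y three Y   [S -> Y three Y]
red a red a Y three Y ⇒ red a red a tree three Y   [Y -> tree]
red a red a tree three Y ⇒ red a red a tree three tree   [Y -> tree]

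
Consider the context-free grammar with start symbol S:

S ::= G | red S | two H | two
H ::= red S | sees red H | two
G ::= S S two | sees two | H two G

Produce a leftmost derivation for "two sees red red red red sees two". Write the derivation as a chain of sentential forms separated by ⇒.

S ⇒ two H ⇒ two sees red H ⇒ two sees red red S ⇒ two sees red red red S ⇒ two sees red red red red S ⇒ two sees red red red red G ⇒ two sees red red red red sees two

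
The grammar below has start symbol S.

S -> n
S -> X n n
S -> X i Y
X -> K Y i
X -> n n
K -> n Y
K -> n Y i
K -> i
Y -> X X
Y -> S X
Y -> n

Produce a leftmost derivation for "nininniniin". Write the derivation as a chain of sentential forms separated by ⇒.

S ⇒ XiY ⇒ KYiiY ⇒ nYiYiiY ⇒ nXXiYiiY ⇒ nKYiXiYiiY ⇒ niYiXiYiiY ⇒ niniXiYiiY ⇒ nininniYiiY ⇒ nininniniiY ⇒ nininniniin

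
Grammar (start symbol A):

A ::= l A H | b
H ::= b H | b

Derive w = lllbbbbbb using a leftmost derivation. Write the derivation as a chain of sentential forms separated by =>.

A => lAH => llAHH => lllAHHH => lllbHHH => lllbbHH => lllbbbHH => lllbbbbHH => lllbbbbbH => lllbbbbbb

A => lAH   [A ::= l A H]
lAH => llAHH   [A ::= l A H]
llAHH => lllAHHH   [A ::= l A H]
lllAHHH => lllbHHH   [A ::= b]
lllbHHH => lllbbHH   [H ::= b]
lllbbHH => lllbbbHH   [H ::= b H]
lllbbbHH => lllbbbbHH   [H ::= b H]
lllbbbbHH => lllbbbbbH   [H ::= b]
lllbbbbbH => lllbbbbbb   [H ::= b]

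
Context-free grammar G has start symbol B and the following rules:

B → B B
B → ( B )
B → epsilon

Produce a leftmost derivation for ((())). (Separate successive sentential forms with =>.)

B=>(B)=>((B))=>(((B)))=>((()))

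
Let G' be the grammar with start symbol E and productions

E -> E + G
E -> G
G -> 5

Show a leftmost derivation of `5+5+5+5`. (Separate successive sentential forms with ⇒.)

E ⇒ E+G ⇒ E+G+G ⇒ E+G+G+G ⇒ G+G+G+G ⇒ 5+G+G+G ⇒ 5+5+G+G ⇒ 5+5+5+G ⇒ 5+5+5+5

E ⇒ E+G   [E -> E + G]
E+G ⇒ E+G+G   [E -> E + G]
E+G+G ⇒ E+G+G+G   [E -> E + G]
E+G+G+G ⇒ G+G+G+G   [E -> G]
G+G+G+G ⇒ 5+G+G+G   [G -> 5]
5+G+G+G ⇒ 5+5+G+G   [G -> 5]
5+5+G+G ⇒ 5+5+5+G   [G -> 5]
5+5+5+G ⇒ 5+5+5+5   [G -> 5]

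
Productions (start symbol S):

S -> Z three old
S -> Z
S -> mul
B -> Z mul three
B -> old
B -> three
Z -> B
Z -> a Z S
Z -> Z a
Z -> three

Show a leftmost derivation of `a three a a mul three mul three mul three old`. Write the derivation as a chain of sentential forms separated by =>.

S => Z three old   [S -> Z three old]
Z three old => a Z S three old   [Z -> a Z S]
a Z S three old => a B S three old   [Z -> B]
a B S three old => a Z mul three S three old   [B -> Z mul three]
a Z mul three S three old => a B mul three S three old   [Z -> B]
a B mul three S three old => a Z mul three mul three S three old   [B -> Z mul three]
a Z mul three mul three S three old => a Z a mul three mul three S three old   [Z -> Z a]
a Z a mul three mul three S three old => a Z a a mul three mul three S three old   [Z -> Z a]
a Z a a mul three mul three S three old => a three a a mul three mul three S three old   [Z -> three]
a three a a mul three mul three S three old => a three a a mul three mul three mul three old   [S -> mul]

S => Z three old => a Z S three old => a B S three old => a Z mul three S three old => a B mul three S three old => a Z mul three mul three S three old => a Z a mul three mul three S three old => a Z a a mul three mul three S three old => a three a a mul three mul three S three old => a three a a mul three mul three mul three old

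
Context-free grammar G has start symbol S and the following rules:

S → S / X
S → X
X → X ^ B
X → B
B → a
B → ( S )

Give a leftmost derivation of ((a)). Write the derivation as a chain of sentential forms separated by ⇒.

S ⇒ X ⇒ B ⇒ (S) ⇒ (X) ⇒ (B) ⇒ ((S)) ⇒ ((X)) ⇒ ((B)) ⇒ ((a))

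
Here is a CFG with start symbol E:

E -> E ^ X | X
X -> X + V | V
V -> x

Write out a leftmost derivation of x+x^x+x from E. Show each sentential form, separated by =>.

E=>E^X=>X^X=>X+V^X=>V+V^X=>x+V^X=>x+x^X=>x+x^X+V=>x+x^V+V=>x+x^x+V=>x+x^x+x

E => E^X   [E -> E ^ X]
E^X => X^X   [E -> X]
X^X => X+V^X   [X -> X + V]
X+V^X => V+V^X   [X -> V]
V+V^X => x+V^X   [V -> x]
x+V^X => x+x^X   [V -> x]
x+x^X => x+x^X+V   [X -> X + V]
x+x^X+V => x+x^V+V   [X -> V]
x+x^V+V => x+x^x+V   [V -> x]
x+x^x+V => x+x^x+x   [V -> x]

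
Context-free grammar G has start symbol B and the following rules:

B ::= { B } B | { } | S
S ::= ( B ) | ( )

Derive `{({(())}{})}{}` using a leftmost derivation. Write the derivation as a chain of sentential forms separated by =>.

B => {B}B   [B ::= { B } B]
{B}B => {S}B   [B ::= S]
{S}B => {(B)}B   [S ::= ( B )]
{(B)}B => {({B}B)}B   [B ::= { B } B]
{({B}B)}B => {({S}B)}B   [B ::= S]
{({S}B)}B => {({(B)}B)}B   [S ::= ( B )]
{({(B)}B)}B => {({(S)}B)}B   [B ::= S]
{({(S)}B)}B => {({(())}B)}B   [S ::= ( )]
{({(())}B)}B => {({(())}{})}B   [B ::= { }]
{({(())}{})}B => {({(())}{})}{}   [B ::= { }]

B=>{B}B=>{S}B=>{(B)}B=>{({B}B)}B=>{({S}B)}B=>{({(B)}B)}B=>{({(S)}B)}B=>{({(())}B)}B=>{({(())}{})}B=>{({(())}{})}{}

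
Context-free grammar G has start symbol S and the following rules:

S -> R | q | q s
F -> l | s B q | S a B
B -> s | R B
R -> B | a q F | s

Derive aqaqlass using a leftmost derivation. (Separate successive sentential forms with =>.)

S => R => B => RB => aqFB => aqSaBB => aqRaBB => aqaqFaBB => aqaqlaBB => aqaqlasB => aqaqlass

S => R   [S -> R]
R => B   [R -> B]
B => RB   [B -> R B]
RB => aqFB   [R -> a q F]
aqFB => aqSaBB   [F -> S a B]
aqSaBB => aqRaBB   [S -> R]
aqRaBB => aqaqFaBB   [R -> a q F]
aqaqFaBB => aqaqlaBB   [F -> l]
aqaqlaBB => aqaqlasB   [B -> s]
aqaqlasB => aqaqlass   [B -> s]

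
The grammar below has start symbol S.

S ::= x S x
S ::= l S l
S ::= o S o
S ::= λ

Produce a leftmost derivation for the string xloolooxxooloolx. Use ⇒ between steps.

S ⇒ xSx   [S ::= x S x]
xSx ⇒ xlSlx   [S ::= l S l]
xlSlx ⇒ xloSolx   [S ::= o S o]
xloSolx ⇒ xlooSoolx   [S ::= o S o]
xlooSoolx ⇒ xloolSloolx   [S ::= l S l]
xloolSloolx ⇒ xlooloSoloolx   [S ::= o S o]
xlooloSoloolx ⇒ xloolooSooloolx   [S ::= o S o]
xloolooSooloolx ⇒ xloolooxSxooloolx   [S ::= x S x]
xloolooxSxooloolx ⇒ xloolooxxooloolx   [S ::= λ]

S ⇒ xSx ⇒ xlSlx ⇒ xloSolx ⇒ xlooSoolx ⇒ xloolSloolx ⇒ xlooloSoloolx ⇒ xloolooSooloolx ⇒ xloolooxSxooloolx ⇒ xloolooxxooloolx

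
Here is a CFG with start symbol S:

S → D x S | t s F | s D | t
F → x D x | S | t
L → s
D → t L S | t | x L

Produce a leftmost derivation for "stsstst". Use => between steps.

S => sD   [S → s D]
sD => stLS   [D → t L S]
stLS => stsS   [L → s]
stsS => stssD   [S → s D]
stssD => stsstLS   [D → t L S]
stsstLS => stsstsS   [L → s]
stsstsS => stsstst   [S → t]

S => sD => stLS => stsS => stssD => stsstLS => stsstsS => stsstst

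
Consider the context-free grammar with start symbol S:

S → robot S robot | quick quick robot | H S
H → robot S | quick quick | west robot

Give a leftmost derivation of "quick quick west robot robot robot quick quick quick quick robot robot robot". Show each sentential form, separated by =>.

S => H S   [S → H S]
H S => quick quick S   [H → quick quick]
quick quick S => quick quick H S   [S → H S]
quick quick H S => quick quick west robot S   [H → west robot]
quick quick west robot S => quick quick west robot robot S robot   [S → robot S robot]
quick quick west robot robot S robot => quick quick west robot robot robot S robot robot   [S → robot S robot]
quick quick west robot robot robot S robot robot => quick quick west robot robot robot H S robot robot   [S → H S]
quick quick west robot robot robot H S robot robot => quick quick west robot robot robot quick quick S robot robot   [H → quick quick]
quick quick west robot robot robot quick quick S robot robot => quick quick west robot robot robot quick quick quick quick robot robot robot   [S → quick quick robot]

S => H S => quick quick S => quick quick H S => quick quick west robot S => quick quick west robot robot S robot => quick quick west robot robot robot S robot robot => quick quick west robot robot robot H S robot robot => quick quick west robot robot robot quick quick S robot robot => quick quick west robot robot robot quick quick quick quick robot robot robot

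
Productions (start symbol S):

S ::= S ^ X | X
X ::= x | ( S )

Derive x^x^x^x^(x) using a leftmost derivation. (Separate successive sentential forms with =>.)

S => S^X   [S ::= S ^ X]
S^X => S^X^X   [S ::= S ^ X]
S^X^X => S^X^X^X   [S ::= S ^ X]
S^X^X^X => S^X^X^X^X   [S ::= S ^ X]
S^X^X^X^X => X^X^X^X^X   [S ::= X]
X^X^X^X^X => x^X^X^X^X   [X ::= x]
x^X^X^X^X => x^x^X^X^X   [X ::= x]
x^x^X^X^X => x^x^x^X^X   [X ::= x]
x^x^x^X^X => x^x^x^x^X   [X ::= x]
x^x^x^x^X => x^x^x^x^(S)   [X ::= ( S )]
x^x^x^x^(S) => x^x^x^x^(X)   [S ::= X]
x^x^x^x^(X) => x^x^x^x^(x)   [X ::= x]

S => S^X => S^X^X => S^X^X^X => S^X^X^X^X => X^X^X^X^X => x^X^X^X^X => x^x^X^X^X => x^x^x^X^X => x^x^x^x^X => x^x^x^x^(S) => x^x^x^x^(X) => x^x^x^x^(x)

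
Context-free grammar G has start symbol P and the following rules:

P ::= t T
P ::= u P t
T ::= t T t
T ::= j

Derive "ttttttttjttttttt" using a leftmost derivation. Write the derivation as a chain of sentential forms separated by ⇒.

P⇒tT⇒ttTt⇒tttTtt⇒ttttTttt⇒tttttTtttt⇒ttttttTttttt⇒tttttttTtttttt⇒ttttttttTttttttt⇒ttttttttjttttttt

P ⇒ tT   [P ::= t T]
tT ⇒ ttTt   [T ::= t T t]
ttTt ⇒ tttTtt   [T ::= t T t]
tttTtt ⇒ ttttTttt   [T ::= t T t]
ttttTttt ⇒ tttttTtttt   [T ::= t T t]
tttttTtttt ⇒ ttttttTttttt   [T ::= t T t]
ttttttTttttt ⇒ tttttttTtttttt   [T ::= t T t]
tttttttTtttttt ⇒ ttttttttTttttttt   [T ::= t T t]
ttttttttTttttttt ⇒ ttttttttjttttttt   [T ::= j]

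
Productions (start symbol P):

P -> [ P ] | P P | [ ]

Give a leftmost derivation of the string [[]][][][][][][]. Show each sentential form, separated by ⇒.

P ⇒ PP ⇒ PPP ⇒ PPPP ⇒ PPPPP ⇒ PPPPPP ⇒ PPPPPPP ⇒ [P]PPPPPP ⇒ [[]]PPPPPP ⇒ [[]][]PPPPP ⇒ [[]][][]PPPP ⇒ [[]][][][]PPP ⇒ [[]][][][][]PP ⇒ [[]][][][][][]P ⇒ [[]][][][][][][]

P ⇒ PP   [P -> P P]
PP ⇒ PPP   [P -> P P]
PPP ⇒ PPPP   [P -> P P]
PPPP ⇒ PPPPP   [P -> P P]
PPPPP ⇒ PPPPPP   [P -> P P]
PPPPPP ⇒ PPPPPPP   [P -> P P]
PPPPPPP ⇒ [P]PPPPPP   [P -> [ P ]]
[P]PPPPPP ⇒ [[]]PPPPPP   [P -> [ ]]
[[]]PPPPPP ⇒ [[]][]PPPPP   [P -> [ ]]
[[]][]PPPPP ⇒ [[]][][]PPPP   [P -> [ ]]
[[]][][]PPPP ⇒ [[]][][][]PPP   [P -> [ ]]
[[]][][][]PPP ⇒ [[]][][][][]PP   [P -> [ ]]
[[]][][][][]PP ⇒ [[]][][][][][]P   [P -> [ ]]
[[]][][][][][]P ⇒ [[]][][][][][][]   [P -> [ ]]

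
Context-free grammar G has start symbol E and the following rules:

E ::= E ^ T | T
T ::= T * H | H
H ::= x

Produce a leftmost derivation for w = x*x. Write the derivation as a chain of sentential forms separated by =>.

E => T   [E ::= T]
T => T*H   [T ::= T * H]
T*H => H*H   [T ::= H]
H*H => x*H   [H ::= x]
x*H => x*x   [H ::= x]

E=>T=>T*H=>H*H=>x*H=>x*x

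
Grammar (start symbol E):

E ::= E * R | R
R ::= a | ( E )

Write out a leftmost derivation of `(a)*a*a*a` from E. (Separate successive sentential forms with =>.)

E => E*R => E*R*R => E*R*R*R => R*R*R*R => (E)*R*R*R => (R)*R*R*R => (a)*R*R*R => (a)*a*R*R => (a)*a*a*R => (a)*a*a*a

E => E*R   [E ::= E * R]
E*R => E*R*R   [E ::= E * R]
E*R*R => E*R*R*R   [E ::= E * R]
E*R*R*R => R*R*R*R   [E ::= R]
R*R*R*R => (E)*R*R*R   [R ::= ( E )]
(E)*R*R*R => (R)*R*R*R   [E ::= R]
(R)*R*R*R => (a)*R*R*R   [R ::= a]
(a)*R*R*R => (a)*a*R*R   [R ::= a]
(a)*a*R*R => (a)*a*a*R   [R ::= a]
(a)*a*a*R => (a)*a*a*a   [R ::= a]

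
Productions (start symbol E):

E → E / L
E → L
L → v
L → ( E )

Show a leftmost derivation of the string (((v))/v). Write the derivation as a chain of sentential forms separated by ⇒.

E ⇒ L   [E → L]
L ⇒ (E)   [L → ( E )]
(E) ⇒ (E/L)   [E → E / L]
(E/L) ⇒ (L/L)   [E → L]
(L/L) ⇒ ((E)/L)   [L → ( E )]
((E)/L) ⇒ ((L)/L)   [E → L]
((L)/L) ⇒ (((E))/L)   [L → ( E )]
(((E))/L) ⇒ (((L))/L)   [E → L]
(((L))/L) ⇒ (((v))/L)   [L → v]
(((v))/L) ⇒ (((v))/v)   [L → v]

E ⇒ L ⇒ (E) ⇒ (E/L) ⇒ (L/L) ⇒ ((E)/L) ⇒ ((L)/L) ⇒ (((E))/L) ⇒ (((L))/L) ⇒ (((v))/L) ⇒ (((v))/v)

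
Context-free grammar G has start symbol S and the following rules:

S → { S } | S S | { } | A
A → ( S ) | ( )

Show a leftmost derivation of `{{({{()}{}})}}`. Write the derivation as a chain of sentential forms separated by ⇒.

S ⇒ {S} ⇒ {{S}} ⇒ {{A}} ⇒ {{(S)}} ⇒ {{({S})}} ⇒ {{({SS})}} ⇒ {{({{S}S})}} ⇒ {{({{A}S})}} ⇒ {{({{()}S})}} ⇒ {{({{()}{}})}}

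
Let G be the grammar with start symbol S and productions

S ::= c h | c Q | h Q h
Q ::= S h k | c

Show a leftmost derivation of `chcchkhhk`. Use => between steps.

S => cQ => cShk => chQhhk => chShkhhk => chcQhkhhk => chcchkhhk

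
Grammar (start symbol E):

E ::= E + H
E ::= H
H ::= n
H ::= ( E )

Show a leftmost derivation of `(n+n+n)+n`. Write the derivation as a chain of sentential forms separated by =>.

E => E+H => H+H => (E)+H => (E+H)+H => (E+H+H)+H => (H+H+H)+H => (n+H+H)+H => (n+n+H)+H => (n+n+n)+H => (n+n+n)+n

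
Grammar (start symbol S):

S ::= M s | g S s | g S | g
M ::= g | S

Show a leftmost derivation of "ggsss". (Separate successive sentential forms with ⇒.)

S ⇒ Ms ⇒ Ss ⇒ Mss ⇒ Sss ⇒ gSsss ⇒ ggsss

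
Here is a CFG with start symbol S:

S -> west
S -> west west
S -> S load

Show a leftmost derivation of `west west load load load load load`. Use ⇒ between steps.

S ⇒ S load   [S -> S load]
S load ⇒ S load load   [S -> S load]
S load load ⇒ S load load load   [S -> S load]
S load load load ⇒ S load load load load   [S -> S load]
S load load load load ⇒ S load load load load load   [S -> S load]
S load load load load load ⇒ west west load load load load load   [S -> west west]

S ⇒ S load ⇒ S load load ⇒ S load load load ⇒ S load load load load ⇒ S load load load load load ⇒ west west load load load load load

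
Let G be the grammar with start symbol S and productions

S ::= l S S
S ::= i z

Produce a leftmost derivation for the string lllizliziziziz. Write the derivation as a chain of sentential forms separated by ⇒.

S ⇒ lSS   [S ::= l S S]
lSS ⇒ llSSS   [S ::= l S S]
llSSS ⇒ lllSSSS   [S ::= l S S]
lllSSSS ⇒ lllizSSS   [S ::= i z]
lllizSSS ⇒ lllizlSSSS   [S ::= l S S]
lllizlSSSS ⇒ lllizlizSSS   [S ::= i z]
lllizlizSSS ⇒ lllizlizizSS   [S ::= i z]
lllizlizizSS ⇒ lllizlizizizS   [S ::= i z]
lllizlizizizS ⇒ lllizliziziziz   [S ::= i z]

S⇒lSS⇒llSSS⇒lllSSSS⇒lllizSSS⇒lllizlSSSS⇒lllizlizSSS⇒lllizlizizSS⇒lllizlizizizS⇒lllizliziziziz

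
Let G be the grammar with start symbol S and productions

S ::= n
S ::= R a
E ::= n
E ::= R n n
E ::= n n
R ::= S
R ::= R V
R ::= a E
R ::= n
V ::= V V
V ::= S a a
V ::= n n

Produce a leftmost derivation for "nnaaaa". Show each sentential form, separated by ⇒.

S⇒Ra⇒RVa⇒nVa⇒nSaaa⇒nRaaaa⇒nnaaaa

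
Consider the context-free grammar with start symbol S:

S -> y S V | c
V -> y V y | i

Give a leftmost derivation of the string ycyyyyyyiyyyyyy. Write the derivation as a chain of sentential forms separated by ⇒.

S⇒ySV⇒ycV⇒ycyVy⇒ycyyVyy⇒ycyyyVyyy⇒ycyyyyVyyyy⇒ycyyyyyVyyyyy⇒ycyyyyyyVyyyyyy⇒ycyyyyyyiyyyyyy

S ⇒ ySV   [S -> y S V]
ySV ⇒ ycV   [S -> c]
ycV ⇒ ycyVy   [V -> y V y]
ycyVy ⇒ ycyyVyy   [V -> y V y]
ycyyVyy ⇒ ycyyyVyyy   [V -> y V y]
ycyyyVyyy ⇒ ycyyyyVyyyy   [V -> y V y]
ycyyyyVyyyy ⇒ ycyyyyyVyyyyy   [V -> y V y]
ycyyyyyVyyyyy ⇒ ycyyyyyyVyyyyyy   [V -> y V y]
ycyyyyyyVyyyyyy ⇒ ycyyyyyyiyyyyyy   [V -> i]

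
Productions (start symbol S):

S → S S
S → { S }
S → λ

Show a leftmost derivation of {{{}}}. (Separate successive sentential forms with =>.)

S=>SS=>SSS=>{S}SS=>{SS}SS=>{{S}S}SS=>{{SS}S}SS=>{{SSS}S}SS=>{{{S}SS}S}SS=>{{{}SS}S}SS=>{{{}S}S}SS=>{{{}}S}SS=>{{{}}}SS=>{{{}}}S=>{{{}}}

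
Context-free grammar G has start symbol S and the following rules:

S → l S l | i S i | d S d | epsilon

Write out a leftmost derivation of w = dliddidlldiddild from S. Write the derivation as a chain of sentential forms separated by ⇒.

S ⇒ dSd   [S → d S d]
dSd ⇒ dlSld   [S → l S l]
dlSld ⇒ dliSild   [S → i S i]
dliSild ⇒ dlidSdild   [S → d S d]
dlidSdild ⇒ dliddSddild   [S → d S d]
dliddSddild ⇒ dliddiSiddild   [S → i S i]
dliddiSiddild ⇒ dliddidSdiddild   [S → d S d]
dliddidSdiddild ⇒ dliddidlSldiddild   [S → l S l]
dliddidlSldiddild ⇒ dliddidlldiddild   [S → epsilon]

S⇒dSd⇒dlSld⇒dliSild⇒dlidSdild⇒dliddSddild⇒dliddiSiddild⇒dliddidSdiddild⇒dliddidlSldiddild⇒dliddidlldiddild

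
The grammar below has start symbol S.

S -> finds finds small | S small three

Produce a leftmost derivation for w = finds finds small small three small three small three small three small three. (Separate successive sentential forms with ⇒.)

S ⇒ S small three ⇒ S small three small three ⇒ S small three small three small three ⇒ S small three small three small three small three ⇒ S small three small three small three small three small three ⇒ finds finds small small three small three small three small three small three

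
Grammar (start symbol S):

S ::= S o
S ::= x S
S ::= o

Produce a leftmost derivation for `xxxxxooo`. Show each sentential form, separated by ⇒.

S ⇒ xS   [S ::= x S]
xS ⇒ xSo   [S ::= S o]
xSo ⇒ xxSo   [S ::= x S]
xxSo ⇒ xxSoo   [S ::= S o]
xxSoo ⇒ xxxSoo   [S ::= x S]
xxxSoo ⇒ xxxxSoo   [S ::= x S]
xxxxSoo ⇒ xxxxxSoo   [S ::= x S]
xxxxxSoo ⇒ xxxxxooo   [S ::= o]

S ⇒ xS ⇒ xSo ⇒ xxSo ⇒ xxSoo ⇒ xxxSoo ⇒ xxxxSoo ⇒ xxxxxSoo ⇒ xxxxxooo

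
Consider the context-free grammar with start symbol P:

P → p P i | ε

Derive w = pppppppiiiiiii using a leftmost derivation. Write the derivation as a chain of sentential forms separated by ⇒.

P ⇒ pPi ⇒ ppPii ⇒ pppPiii ⇒ ppppPiiii ⇒ pppppPiiiii ⇒ ppppppPiiiiii ⇒ pppppppPiiiiiii ⇒ pppppppiiiiiii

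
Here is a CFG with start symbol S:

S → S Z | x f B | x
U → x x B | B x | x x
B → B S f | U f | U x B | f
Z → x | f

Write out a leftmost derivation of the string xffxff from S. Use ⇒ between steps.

S ⇒ SZ   [S → S Z]
SZ ⇒ xfBZ   [S → x f B]
xfBZ ⇒ xfUfZ   [B → U f]
xfUfZ ⇒ xfBxfZ   [U → B x]
xfBxfZ ⇒ xffxfZ   [B → f]
xffxfZ ⇒ xffxff   [Z → f]

S⇒SZ⇒xfBZ⇒xfUfZ⇒xfBxfZ⇒xffxfZ⇒xffxff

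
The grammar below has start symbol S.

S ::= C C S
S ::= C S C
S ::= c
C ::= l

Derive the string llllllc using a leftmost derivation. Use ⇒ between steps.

S ⇒ CCS   [S ::= C C S]
CCS ⇒ lCS   [C ::= l]
lCS ⇒ llS   [C ::= l]
llS ⇒ llCCS   [S ::= C C S]
llCCS ⇒ lllCS   [C ::= l]
lllCS ⇒ llllS   [C ::= l]
llllS ⇒ llllCCS   [S ::= C C S]
llllCCS ⇒ lllllCS   [C ::= l]
lllllCS ⇒ llllllS   [C ::= l]
llllllS ⇒ llllllc   [S ::= c]

S ⇒ CCS ⇒ lCS ⇒ llS ⇒ llCCS ⇒ lllCS ⇒ llllS ⇒ llllCCS ⇒ lllllCS ⇒ llllllS ⇒ llllllc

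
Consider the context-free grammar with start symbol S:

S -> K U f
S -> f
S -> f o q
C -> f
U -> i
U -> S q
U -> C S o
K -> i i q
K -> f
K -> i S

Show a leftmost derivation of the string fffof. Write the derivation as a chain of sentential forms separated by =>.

S => KUf   [S -> K U f]
KUf => fUf   [K -> f]
fUf => fCSof   [U -> C S o]
fCSof => ffSof   [C -> f]
ffSof => fffof   [S -> f]

S => KUf => fUf => fCSof => ffSof => fffof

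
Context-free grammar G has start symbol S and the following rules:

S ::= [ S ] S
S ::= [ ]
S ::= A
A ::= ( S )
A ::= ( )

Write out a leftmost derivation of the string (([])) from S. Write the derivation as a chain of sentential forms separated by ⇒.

S ⇒ A   [S ::= A]
A ⇒ (S)   [A ::= ( S )]
(S) ⇒ (A)   [S ::= A]
(A) ⇒ ((S))   [A ::= ( S )]
((S)) ⇒ (([]))   [S ::= [ ]]

S⇒A⇒(S)⇒(A)⇒((S))⇒(([]))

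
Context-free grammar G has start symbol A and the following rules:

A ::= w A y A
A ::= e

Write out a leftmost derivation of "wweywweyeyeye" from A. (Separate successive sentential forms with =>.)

A => wAyA   [A ::= w A y A]
wAyA => wwAyAyA   [A ::= w A y A]
wwAyAyA => wweyAyA   [A ::= e]
wweyAyA => wweywAyAyA   [A ::= w A y A]
wweywAyAyA => wweywwAyAyAyA   [A ::= w A y A]
wweywwAyAyAyA => wweywweyAyAyA   [A ::= e]
wweywweyAyAyA => wweywweyeyAyA   [A ::= e]
wweywweyeyAyA => wweywweyeyeyA   [A ::= e]
wweywweyeyeyA => wweywweyeyeye   [A ::= e]

A=>wAyA=>wwAyAyA=>wweyAyA=>wweywAyAyA=>wweywwAyAyAyA=>wweywweyAyAyA=>wweywweyeyAyA=>wweywweyeyeyA=>wweywweyeyeye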